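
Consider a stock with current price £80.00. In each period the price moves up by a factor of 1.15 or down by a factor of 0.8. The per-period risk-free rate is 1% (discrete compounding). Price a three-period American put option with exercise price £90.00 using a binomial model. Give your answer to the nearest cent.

Risk-neutral probability p = (1 + 0.01 − 0.8)/(1.15 − 0.8) = 0.2100/0.3500 = 0.6000
Terminal stock prices: S_uuu = 121.7, S_uud = 84.64, S_udd = 58.88, S_ddd = 40.96
Terminal payoffs (K − S): max(-31.67, 0) = 0, max(5.36, 0) = 5.36, max(31.12, 0) = 31.12, max(49.04, 0) = 49.04
Node uu (S = 105.8): continuation = 1/1.01·[0.6000·0.0000 + 0.4000·5.3600] = 2.1228; exercise value = 0.0000 ≤ continuation, so V_uu = 2.1228
Node ud (S = 73.6): continuation = 1/1.01·[0.6000·5.3600 + 0.4000·31.1200] = 15.5089; exercise value = 16.4000 > continuation, so V_ud = 16.4000 (exercise)
Node dd (S = 51.2): continuation = 1/1.01·[0.6000·31.1200 + 0.4000·49.0400] = 37.9089; exercise value = 38.8000 > continuation, so V_dd = 38.8000 (exercise)
Node u (S = 92): continuation = 1/1.01·[0.6000·2.1228 + 0.4000·16.4000] = 7.7561; exercise value = 0.0000 ≤ continuation, so V_u = 7.7561
Node d (S = 64): continuation = 1/1.01·[0.6000·16.4000 + 0.4000·38.8000] = 25.1089; exercise value = 26.0000 > continuation, so V_d = 26.0000 (exercise)
Node 0 (S = 80): continuation = 1/1.01·[0.6000·7.7561 + 0.4000·26.0000] = 14.9046; exercise value = 10.0000 ≤ continuation, so V_0 = 14.9046

£14.90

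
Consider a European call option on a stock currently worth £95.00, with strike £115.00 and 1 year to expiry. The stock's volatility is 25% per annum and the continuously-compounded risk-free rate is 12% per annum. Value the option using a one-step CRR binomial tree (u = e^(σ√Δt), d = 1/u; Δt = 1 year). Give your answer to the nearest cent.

£4.27

CRR parameters: u = e^(σ√Δt) = e^(0.25·√1) = 1.2840, d = 1/u = 0.7788
Per-period rate: rΔt = 0.12·1 = 0.12, so R = e^0.12 = 1.1275
Risk-neutral probability p = (e^0.12 − 0.7788)/(1.2840 − 0.7788) = 0.3487/0.5052 = 0.6902
Terminal stock prices: S_u = 122, S_d = 73.99
Terminal payoffs (S − K): max(6.982, 0) = 6.982, max(-41.01, 0) = 0
Node 0 (S = 95): V_0 = e^(−0.12)·[0.6902·6.9824 + 0.3098·0.0000] = 4.2742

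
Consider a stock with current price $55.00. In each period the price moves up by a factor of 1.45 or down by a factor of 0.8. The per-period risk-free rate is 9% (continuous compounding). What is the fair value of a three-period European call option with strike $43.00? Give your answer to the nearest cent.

$24.03

Risk-neutral probability p = (e^0.09 − 0.8)/(1.45 − 0.8) = 0.2942/0.6500 = 0.4526
Terminal stock prices: S_uuu = 167.7, S_uud = 92.51, S_udd = 51.04, S_ddd = 28.16
Terminal payoffs (S − K): max(124.7, 0) = 124.7, max(49.51, 0) = 49.51, max(8.04, 0) = 8.04, max(-14.84, 0) = 0
Node uu (S = 115.6): V_uu = e^(−0.09)·[0.4526·124.6744 + 0.5474·49.5100] = 76.3385
Node ud (S = 63.8): V_ud = e^(−0.09)·[0.4526·49.5100 + 0.5474·8.0400] = 24.5010
Node dd (S = 35.2): V_dd = e^(−0.09)·[0.4526·8.0400 + 0.5474·0.0000] = 3.3255
Node u (S = 79.75): V_u = e^(−0.09)·[0.4526·76.3385 + 0.5474·24.5010] = 43.8334
Node d (S = 44): V_d = e^(−0.09)·[0.4526·24.5010 + 0.5474·3.3255] = 11.7980
Node 0 (S = 55): V_0 = e^(−0.09)·[0.4526·43.8334 + 0.5474·11.7980] = 24.0331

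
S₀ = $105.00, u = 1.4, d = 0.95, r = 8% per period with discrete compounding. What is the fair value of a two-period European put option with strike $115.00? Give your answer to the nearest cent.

Risk-neutral probability p = (1 + 0.08 − 0.95)/(1.4 − 0.95) = 0.1300/0.4500 = 0.2889
Terminal stock prices: S_uu = 205.8, S_ud = 139.7, S_dd = 94.76
Terminal payoffs (K − S): max(-90.8, 0) = 0, max(-24.65, 0) = 0, max(20.24, 0) = 20.24
Node u (S = 147): V_u = 1/1.08·[0.2889·0.0000 + 0.7111·0.0000] = 0.0000
Node d (S = 99.75): V_d = 1/1.08·[0.2889·0.0000 + 0.7111·20.2375] = 13.3251
Node 0 (S = 105): V_0 = 1/1.08·[0.2889·0.0000 + 0.7111·13.3251] = 8.7737

$8.77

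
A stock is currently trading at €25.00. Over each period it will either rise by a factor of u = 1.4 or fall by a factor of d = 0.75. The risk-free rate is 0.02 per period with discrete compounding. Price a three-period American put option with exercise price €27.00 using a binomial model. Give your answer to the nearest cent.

€6.21

Risk-neutral probability p = (1 + 0.02 − 0.75)/(1.4 − 0.75) = 0.2700/0.6500 = 0.4154
Terminal stock prices: S_uuu = 68.6, S_uud = 36.75, S_udd = 19.69, S_ddd = 10.55
Terminal payoffs (K − S): max(-41.6, 0) = 0, max(-9.75, 0) = 0, max(7.312, 0) = 7.312, max(16.45, 0) = 16.45
Node uu (S = 49): continuation = 1/1.02·[0.4154·0.0000 + 0.5846·0.0000] = 0.0000; exercise value = 0.0000 ≤ continuation, so V_uu = 0.0000
Node ud (S = 26.25): continuation = 1/1.02·[0.4154·0.0000 + 0.5846·7.3125] = 4.1912; exercise value = 0.7500 ≤ continuation, so V_ud = 4.1912
Node dd (S = 14.06): continuation = 1/1.02·[0.4154·7.3125 + 0.5846·16.4531] = 12.4081; exercise value = 12.9375 > continuation, so V_dd = 12.9375 (exercise)
Node u (S = 35): continuation = 1/1.02·[0.4154·0.0000 + 0.5846·4.1912] = 2.4022; exercise value = 0.0000 ≤ continuation, so V_u = 2.4022
Node d (S = 18.75): continuation = 1/1.02·[0.4154·4.1912 + 0.5846·12.9375] = 9.1220; exercise value = 8.2500 ≤ continuation, so V_d = 9.1220
Node 0 (S = 25): continuation = 1/1.02·[0.4154·2.4022 + 0.5846·9.1220] = 6.2065; exercise value = 2.0000 ≤ continuation, so V_0 = 6.2065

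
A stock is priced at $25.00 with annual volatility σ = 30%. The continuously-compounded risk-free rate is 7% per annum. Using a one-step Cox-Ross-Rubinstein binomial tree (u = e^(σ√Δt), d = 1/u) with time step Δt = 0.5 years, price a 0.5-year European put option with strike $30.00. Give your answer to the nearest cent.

$4.43

CRR parameters: u = e^(σ√Δt) = e^(0.3·√0.5) = 1.2363, d = 1/u = 0.8089
Per-period rate: rΔt = 0.07·0.5 = 0.035, so R = e^0.035 = 1.0356
Risk-neutral probability p = (e^0.035 − 0.8089)/(1.2363 − 0.8089) = 0.2268/0.4275 = 0.5305
Terminal stock prices: S_u = 30.91, S_d = 20.22
Terminal payoffs (K − S): max(-0.9078, 0) = 0, max(9.779, 0) = 9.779
Node 0 (S = 25): V_0 = e^(−0.035)·[0.5305·0.0000 + 0.4695·9.7786] = 4.4332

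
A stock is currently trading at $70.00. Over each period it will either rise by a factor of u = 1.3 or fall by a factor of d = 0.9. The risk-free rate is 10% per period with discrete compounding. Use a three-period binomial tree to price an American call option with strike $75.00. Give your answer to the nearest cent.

Risk-neutral probability p = (1 + 0.1 − 0.9)/(1.3 − 0.9) = 0.2000/0.4000 = 0.5000
Terminal stock prices: S_uuu = 153.8, S_uud = 106.5, S_udd = 73.71, S_ddd = 51.03
Terminal payoffs (S − K): max(78.79, 0) = 78.79, max(31.47, 0) = 31.47, max(-1.29, 0) = 0, max(-23.97, 0) = 0
Node uu (S = 118.3): continuation = 1/1.1·[0.5000·78.7900 + 0.5000·31.4700] = 50.1182; exercise value = 43.3000 ≤ continuation, so V_uu = 50.1182
Node ud (S = 81.9): continuation = 1/1.1·[0.5000·31.4700 + 0.5000·0.0000] = 14.3045; exercise value = 6.9000 ≤ continuation, so V_ud = 14.3045
Node dd (S = 56.7): continuation = 1/1.1·[0.5000·0.0000 + 0.5000·0.0000] = 0.0000; exercise value = 0.0000 ≤ continuation, so V_dd = 0.0000
Node u (S = 91): continuation = 1/1.1·[0.5000·50.1182 + 0.5000·14.3045] = 29.2831; exercise value = 16.0000 ≤ continuation, so V_u = 29.2831
Node d (S = 63): continuation = 1/1.1·[0.5000·14.3045 + 0.5000·0.0000] = 6.5021; exercise value = 0.0000 ≤ continuation, so V_d = 6.5021
Node 0 (S = 70): continuation = 1/1.1·[0.5000·29.2831 + 0.5000·6.5021] = 16.2660; exercise value = 0.0000 ≤ continuation, so V_0 = 16.2660

$16.27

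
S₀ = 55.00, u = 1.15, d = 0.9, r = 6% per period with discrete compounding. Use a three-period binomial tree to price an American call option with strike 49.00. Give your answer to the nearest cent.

Risk-neutral probability p = (1 + 0.06 − 0.9)/(1.15 − 0.9) = 0.1600/0.2500 = 0.6400
Terminal stock prices: S_uuu = 83.65, S_uud = 65.46, S_udd = 51.23, S_ddd = 40.1
Terminal payoffs (S − K): max(34.65, 0) = 34.65, max(16.46, 0) = 16.46, max(2.232, 0) = 2.232, max(-8.905, 0) = 0
Node uu (S = 72.74): continuation = 1/1.06·[0.6400·34.6481 + 0.3600·16.4637] = 26.5111; exercise value = 23.7375 ≤ continuation, so V_uu = 26.5111
Node ud (S = 56.92): continuation = 1/1.06·[0.6400·16.4637 + 0.3600·2.2325] = 10.6986; exercise value = 7.9250 ≤ continuation, so V_ud = 10.6986
Node dd (S = 44.55): continuation = 1/1.06·[0.6400·2.2325 + 0.3600·0.0000] = 1.3479; exercise value = 0.0000 ≤ continuation, so V_dd = 1.3479
Node u (S = 63.25): continuation = 1/1.06·[0.6400·26.5111 + 0.3600·10.6986] = 19.6402; exercise value = 14.2500 ≤ continuation, so V_u = 19.6402
Node d (S = 49.5): continuation = 1/1.06·[0.6400·10.6986 + 0.3600·1.3479] = 6.9173; exercise value = 0.5000 ≤ continuation, so V_d = 6.9173
Node 0 (S = 55): continuation = 1/1.06·[0.6400·19.6402 + 0.3600·6.9173] = 14.2075; exercise value = 6.0000 ≤ continuation, so V_0 = 14.2075

14.21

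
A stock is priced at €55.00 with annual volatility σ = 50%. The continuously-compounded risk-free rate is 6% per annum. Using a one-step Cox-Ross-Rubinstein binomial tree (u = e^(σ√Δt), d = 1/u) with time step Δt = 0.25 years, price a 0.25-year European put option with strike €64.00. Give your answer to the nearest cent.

€11.10

CRR parameters: u = e^(σ√Δt) = e^(0.5·√0.25) = 1.2840, d = 1/u = 0.7788
Per-period rate: rΔt = 0.06·0.25 = 0.015, so R = e^0.015 = 1.0151
Risk-neutral probability p = (e^0.015 − 0.7788)/(1.2840 − 0.7788) = 0.2363/0.5052 = 0.4677
Terminal stock prices: S_u = 70.62, S_d = 42.83
Terminal payoffs (K − S): max(-6.621, 0) = 0, max(21.17, 0) = 21.17
Node 0 (S = 55): V_0 = e^(−0.015)·[0.4677·0.0000 + 0.5323·21.1660] = 11.0981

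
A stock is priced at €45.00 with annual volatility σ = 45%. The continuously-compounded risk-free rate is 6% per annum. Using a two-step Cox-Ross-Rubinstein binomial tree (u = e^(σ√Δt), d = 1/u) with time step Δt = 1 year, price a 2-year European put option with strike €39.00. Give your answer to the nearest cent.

€5.44

CRR parameters: u = e^(σ√Δt) = e^(0.45·√1) = 1.5683, d = 1/u = 0.6376
Per-period rate: rΔt = 0.06·1 = 0.06, so R = e^0.06 = 1.0618
Risk-neutral probability p = (e^0.06 − 0.6376)/(1.5683 − 0.6376) = 0.4242/0.9307 = 0.4558
Terminal stock prices: S_uu = 110.7, S_ud = 45, S_dd = 18.3
Terminal payoffs (K − S): max(-71.68, 0) = 0, max(-6, 0) = 0, max(20.7, 0) = 20.7
Node u (S = 70.57): V_u = e^(−0.06)·[0.4558·0.0000 + 0.5442·0.0000] = 0.0000
Node d (S = 28.69): V_d = e^(−0.06)·[0.4558·0.0000 + 0.5442·20.7044] = 10.6111
Node 0 (S = 45): V_0 = e^(−0.06)·[0.4558·0.0000 + 0.5442·10.6111] = 5.4383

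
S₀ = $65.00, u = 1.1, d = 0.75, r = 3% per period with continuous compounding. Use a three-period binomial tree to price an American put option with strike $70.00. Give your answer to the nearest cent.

$7.84

Risk-neutral probability p = (e^0.03 − 0.75)/(1.1 − 0.75) = 0.2805/0.3500 = 0.8013
Terminal stock prices: S_uuu = 86.52, S_uud = 58.99, S_udd = 40.22, S_ddd = 27.42
Terminal payoffs (K − S): max(-16.52, 0) = 0, max(11.01, 0) = 11.01, max(29.78, 0) = 29.78, max(42.58, 0) = 42.58
Node uu (S = 78.65): continuation = e^(−0.03)·[0.8013·0.0000 + 0.1987·11.0125] = 2.1235; exercise value = 0.0000 ≤ continuation, so V_uu = 2.1235
Node ud (S = 53.62): continuation = e^(−0.03)·[0.8013·11.0125 + 0.1987·29.7812] = 14.3062; exercise value = 16.3750 > continuation, so V_ud = 16.3750 (exercise)
Node dd (S = 36.56): continuation = e^(−0.03)·[0.8013·29.7812 + 0.1987·42.5781] = 31.3687; exercise value = 33.4375 > continuation, so V_dd = 33.4375 (exercise)
Node u (S = 71.5): continuation = e^(−0.03)·[0.8013·2.1235 + 0.1987·16.3750] = 4.8089; exercise value = 0.0000 ≤ continuation, so V_u = 4.8089
Node d (S = 48.75): continuation = e^(−0.03)·[0.8013·16.3750 + 0.1987·33.4375] = 19.1812; exercise value = 21.2500 > continuation, so V_d = 21.2500 (exercise)
Node 0 (S = 65): continuation = e^(−0.03)·[0.8013·4.8089 + 0.1987·21.2500] = 7.8371; exercise value = 5.0000 ≤ continuation, so V_0 = 7.8371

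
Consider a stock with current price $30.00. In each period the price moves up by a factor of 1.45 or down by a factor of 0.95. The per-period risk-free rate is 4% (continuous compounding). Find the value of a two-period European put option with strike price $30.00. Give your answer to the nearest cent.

Risk-neutral probability p = (e^0.04 − 0.95)/(1.45 − 0.95) = 0.0908/0.5000 = 0.1816
Terminal stock prices: S_uu = 63.08, S_ud = 41.32, S_dd = 27.07
Terminal payoffs (K − S): max(-33.08, 0) = 0, max(-11.32, 0) = 0, max(2.925, 0) = 2.925
Node u (S = 43.5): V_u = e^(−0.04)·[0.1816·0.0000 + 0.8184·0.0000] = 0.0000
Node d (S = 28.5): V_d = e^(−0.04)·[0.1816·0.0000 + 0.8184·2.9250] = 2.2999
Node 0 (S = 30): V_0 = e^(−0.04)·[0.1816·0.0000 + 0.8184·2.2999] = 1.8084

$1.81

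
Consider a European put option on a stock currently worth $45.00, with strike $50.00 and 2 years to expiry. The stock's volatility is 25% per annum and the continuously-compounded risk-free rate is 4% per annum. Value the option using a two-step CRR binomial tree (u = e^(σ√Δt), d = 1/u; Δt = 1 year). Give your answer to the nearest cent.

$7.16

CRR parameters: u = e^(σ√Δt) = e^(0.25·√1) = 1.2840, d = 1/u = 0.7788
Per-period rate: rΔt = 0.04·1 = 0.04, so R = e^0.04 = 1.0408
Risk-neutral probability p = (e^0.04 − 0.7788)/(1.2840 − 0.7788) = 0.2620/0.5052 = 0.5186
Terminal stock prices: S_uu = 74.19, S_ud = 45, S_dd = 27.29
Terminal payoffs (K − S): max(-24.19, 0) = 0, max(5, 0) = 5, max(22.71, 0) = 22.71
Node u (S = 57.78): V_u = e^(−0.04)·[0.5186·0.0000 + 0.4814·5.0000] = 2.3126
Node d (S = 35.05): V_d = e^(−0.04)·[0.5186·5.0000 + 0.4814·22.7061] = 12.9934
Node 0 (S = 45): V_0 = e^(−0.04)·[0.5186·2.3126 + 0.4814·12.9934] = 7.1621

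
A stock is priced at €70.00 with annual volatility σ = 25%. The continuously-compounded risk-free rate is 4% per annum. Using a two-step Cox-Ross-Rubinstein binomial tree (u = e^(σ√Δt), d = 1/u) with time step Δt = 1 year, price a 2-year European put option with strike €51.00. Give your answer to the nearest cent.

€1.83

CRR parameters: u = e^(σ√Δt) = e^(0.25·√1) = 1.2840, d = 1/u = 0.7788
Per-period rate: rΔt = 0.04·1 = 0.04, so R = e^0.04 = 1.0408
Risk-neutral probability p = (e^0.04 − 0.7788)/(1.2840 − 0.7788) = 0.2620/0.5052 = 0.5186
Terminal stock prices: S_uu = 115.4, S_ud = 70, S_dd = 42.46
Terminal payoffs (K − S): max(-64.41, 0) = 0, max(-19, 0) = 0, max(8.543, 0) = 8.543
Node u (S = 89.88): V_u = e^(−0.04)·[0.5186·0.0000 + 0.4814·0.0000] = 0.0000
Node d (S = 54.52): V_d = e^(−0.04)·[0.5186·0.0000 + 0.4814·8.5429] = 3.9513
Node 0 (S = 70): V_0 = e^(−0.04)·[0.5186·0.0000 + 0.4814·3.9513] = 1.8276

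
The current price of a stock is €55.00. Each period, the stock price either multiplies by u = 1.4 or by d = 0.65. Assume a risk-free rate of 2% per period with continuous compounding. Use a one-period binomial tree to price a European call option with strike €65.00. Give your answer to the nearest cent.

Risk-neutral probability p = (e^0.02 − 0.65)/(1.4 − 0.65) = 0.3702/0.7500 = 0.4936
Terminal stock prices: S_u = 77, S_d = 35.75
Terminal payoffs (S − K): max(12, 0) = 12, max(-29.25, 0) = 0
Node 0 (S = 55): V_0 = e^(−0.02)·[0.4936·12.0000 + 0.5064·0.0000] = 5.8059

€5.81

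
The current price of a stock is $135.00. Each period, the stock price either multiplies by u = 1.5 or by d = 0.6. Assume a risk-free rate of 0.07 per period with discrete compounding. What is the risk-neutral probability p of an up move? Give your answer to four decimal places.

p = 0.5222

Risk-neutral probability p = (1 + 0.07 − 0.6)/(1.5 − 0.6) = 0.4700/0.9000 = 0.5222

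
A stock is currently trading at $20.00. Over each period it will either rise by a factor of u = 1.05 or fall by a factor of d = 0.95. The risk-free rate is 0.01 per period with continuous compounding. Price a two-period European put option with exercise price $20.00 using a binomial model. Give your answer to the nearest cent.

$0.33

Risk-neutral probability p = (e^0.01 − 0.95)/(1.05 − 0.95) = 0.0601/0.1000 = 0.6005
Terminal stock prices: S_uu = 22.05, S_ud = 19.95, S_dd = 18.05
Terminal payoffs (K − S): max(-2.05, 0) = 0, max(0.05, 0) = 0.05, max(1.95, 0) = 1.95
Node u (S = 21): V_u = e^(−0.01)·[0.6005·0.0000 + 0.3995·0.0500] = 0.0198
Node d (S = 19): V_d = e^(−0.01)·[0.6005·0.0500 + 0.3995·1.9500] = 0.8010
Node 0 (S = 20): V_0 = e^(−0.01)·[0.6005·0.0198 + 0.3995·0.8010] = 0.3286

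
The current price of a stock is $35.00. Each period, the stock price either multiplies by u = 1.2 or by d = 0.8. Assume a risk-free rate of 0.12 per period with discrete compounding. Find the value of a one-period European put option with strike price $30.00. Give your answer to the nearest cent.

Risk-neutral probability p = (1 + 0.12 − 0.8)/(1.2 − 0.8) = 0.3200/0.4000 = 0.8000
Terminal stock prices: S_u = 42, S_d = 28
Terminal payoffs (K − S): max(-12, 0) = 0, max(2, 0) = 2
Node 0 (S = 35): V_0 = 1/1.12·[0.8000·0.0000 + 0.2000·2.0000] = 0.3571

$0.36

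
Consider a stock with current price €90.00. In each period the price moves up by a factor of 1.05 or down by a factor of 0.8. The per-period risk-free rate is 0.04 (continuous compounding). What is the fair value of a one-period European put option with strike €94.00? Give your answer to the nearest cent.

Risk-neutral probability p = (e^0.04 − 0.8)/(1.05 − 0.8) = 0.2408/0.2500 = 0.9632
Terminal stock prices: S_u = 94.5, S_d = 72
Terminal payoffs (K − S): max(-0.5, 0) = 0, max(22, 0) = 22
Node 0 (S = 90): V_0 = e^(−0.04)·[0.9632·0.0000 + 0.0368·22.0000] = 0.7769

€0.78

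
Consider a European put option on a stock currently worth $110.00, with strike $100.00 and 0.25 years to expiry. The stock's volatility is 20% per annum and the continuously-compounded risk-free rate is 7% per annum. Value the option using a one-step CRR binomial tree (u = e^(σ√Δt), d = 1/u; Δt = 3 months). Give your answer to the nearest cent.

CRR parameters: u = e^(σ√Δt) = e^(0.2·√0.25) = 1.1052, d = 1/u = 0.9048
Per-period rate: rΔt = 0.07·0.25 = 0.0175, so R = e^0.0175 = 1.0177
Risk-neutral probability p = (e^0.0175 − 0.9048)/(1.1052 − 0.9048) = 0.1128/0.2003 = 0.5631
Terminal stock prices: S_u = 121.6, S_d = 99.53
Terminal payoffs (K − S): max(-21.57, 0) = 0, max(0.4679, 0) = 0.4679
Node 0 (S = 110): V_0 = e^(−0.0175)·[0.5631·0.0000 + 0.4369·0.4679] = 0.2009

$0.20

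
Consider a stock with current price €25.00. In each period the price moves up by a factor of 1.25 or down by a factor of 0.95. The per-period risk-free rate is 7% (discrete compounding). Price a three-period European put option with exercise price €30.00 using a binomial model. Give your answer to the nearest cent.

€2.14

Risk-neutral probability p = (1 + 0.07 − 0.95)/(1.25 − 0.95) = 0.1200/0.3000 = 0.4000
Terminal stock prices: S_uuu = 48.83, S_uud = 37.11, S_udd = 28.2, S_ddd = 21.43
Terminal payoffs (K − S): max(-18.83, 0) = 0, max(-7.109, 0) = 0, max(1.797, 0) = 1.797, max(8.566, 0) = 8.566
Node uu (S = 39.06): V_uu = 1/1.07·[0.4000·0.0000 + 0.6000·0.0000] = 0.0000
Node ud (S = 29.69): V_ud = 1/1.07·[0.4000·0.0000 + 0.6000·1.7969] = 1.0076
Node dd (S = 22.56): V_dd = 1/1.07·[0.4000·1.7969 + 0.6000·8.5656] = 5.4749
Node u (S = 31.25): V_u = 1/1.07·[0.4000·0.0000 + 0.6000·1.0076] = 0.5650
Node d (S = 23.75): V_d = 1/1.07·[0.4000·1.0076 + 0.6000·5.4749] = 3.4467
Node 0 (S = 25): V_0 = 1/1.07·[0.4000·0.5650 + 0.6000·3.4467] = 2.1439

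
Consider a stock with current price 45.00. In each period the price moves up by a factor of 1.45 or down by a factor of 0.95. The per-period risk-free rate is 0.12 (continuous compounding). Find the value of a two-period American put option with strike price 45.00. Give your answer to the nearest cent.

1.44

Risk-neutral probability p = (e^0.12 − 0.95)/(1.45 − 0.95) = 0.1775/0.5000 = 0.3550
Terminal stock prices: S_uu = 94.61, S_ud = 61.99, S_dd = 40.61
Terminal payoffs (K − S): max(-49.61, 0) = 0, max(-16.99, 0) = 0, max(4.388, 0) = 4.388
Node u (S = 65.25): continuation = e^(−0.12)·[0.3550·0.0000 + 0.6450·0.0000] = 0.0000; exercise value = 0.0000 ≤ continuation, so V_u = 0.0000
Node d (S = 42.75): continuation = e^(−0.12)·[0.3550·0.0000 + 0.6450·4.3875] = 2.5100; exercise value = 2.2500 ≤ continuation, so V_d = 2.5100
Node 0 (S = 45): continuation = e^(−0.12)·[0.3550·0.0000 + 0.6450·2.5100] = 1.4359; exercise value = 0.0000 ≤ continuation, so V_0 = 1.4359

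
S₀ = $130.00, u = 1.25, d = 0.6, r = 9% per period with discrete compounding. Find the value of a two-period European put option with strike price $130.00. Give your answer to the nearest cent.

$14.40

Risk-neutral probability p = (1 + 0.09 − 0.6)/(1.25 − 0.6) = 0.4900/0.6500 = 0.7538
Terminal stock prices: S_uu = 203.1, S_ud = 97.5, S_dd = 46.8
Terminal payoffs (K − S): max(-73.12, 0) = 0, max(32.5, 0) = 32.5, max(83.2, 0) = 83.2
Node u (S = 162.5): V_u = 1/1.09·[0.7538·0.0000 + 0.2462·32.5000] = 7.3394
Node d (S = 78): V_d = 1/1.09·[0.7538·32.5000 + 0.2462·83.2000] = 41.2661
Node 0 (S = 130): V_0 = 1/1.09·[0.7538·7.3394 + 0.2462·41.2661] = 14.3951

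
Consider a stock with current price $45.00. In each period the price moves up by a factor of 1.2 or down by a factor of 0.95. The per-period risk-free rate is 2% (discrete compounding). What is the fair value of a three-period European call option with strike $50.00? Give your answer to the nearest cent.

Risk-neutral probability p = (1 + 0.02 − 0.95)/(1.2 − 0.95) = 0.0700/0.2500 = 0.2800
Terminal stock prices: S_uuu = 77.76, S_uud = 61.56, S_udd = 48.73, S_ddd = 38.58
Terminal payoffs (S − K): max(27.76, 0) = 27.76, max(11.56, 0) = 11.56, max(-1.265, 0) = 0, max(-11.42, 0) = 0
Node uu (S = 64.8): V_uu = 1/1.02·[0.2800·27.7600 + 0.7200·11.5600] = 15.7804
Node ud (S = 51.3): V_ud = 1/1.02·[0.2800·11.5600 + 0.7200·0.0000] = 3.1733
Node dd (S = 40.61): V_dd = 1/1.02·[0.2800·0.0000 + 0.7200·0.0000] = 0.0000
Node u (S = 54): V_u = 1/1.02·[0.2800·15.7804 + 0.7200·3.1733] = 6.5719
Node d (S = 42.75): V_d = 1/1.02·[0.2800·3.1733 + 0.7200·0.0000] = 0.8711
Node 0 (S = 45): V_0 = 1/1.02·[0.2800·6.5719 + 0.7200·0.8711] = 2.4189

$2.42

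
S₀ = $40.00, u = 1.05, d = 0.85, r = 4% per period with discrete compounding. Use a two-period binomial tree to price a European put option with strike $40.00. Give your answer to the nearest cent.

Risk-neutral probability p = (1 + 0.04 − 0.85)/(1.05 − 0.85) = 0.1900/0.2000 = 0.9500
Terminal stock prices: S_uu = 44.1, S_ud = 35.7, S_dd = 28.9
Terminal payoffs (K − S): max(-4.1, 0) = 0, max(4.3, 0) = 4.3, max(11.1, 0) = 11.1
Node u (S = 42): V_u = 1/1.04·[0.9500·0.0000 + 0.0500·4.3000] = 0.2067
Node d (S = 34): V_d = 1/1.04·[0.9500·4.3000 + 0.0500·11.1000] = 4.4615
Node 0 (S = 40): V_0 = 1/1.04·[0.9500·0.2067 + 0.0500·4.4615] = 0.4033

$0.40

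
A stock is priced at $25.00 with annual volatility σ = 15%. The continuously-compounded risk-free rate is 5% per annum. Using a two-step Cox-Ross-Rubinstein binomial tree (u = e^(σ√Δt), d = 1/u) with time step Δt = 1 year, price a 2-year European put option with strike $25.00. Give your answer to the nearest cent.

$0.79

CRR parameters: u = e^(σ√Δt) = e^(0.15·√1) = 1.1618, d = 1/u = 0.8607
Per-period rate: rΔt = 0.05·1 = 0.05, so R = e^0.05 = 1.0513
Risk-neutral probability p = (e^0.05 − 0.8607)/(1.1618 − 0.8607) = 0.1906/0.3011 = 0.6328
Terminal stock prices: S_uu = 33.75, S_ud = 25, S_dd = 18.52
Terminal payoffs (K − S): max(-8.746, 0) = 0, max(0, 0) = 0, max(6.48, 0) = 6.48
Node u (S = 29.05): V_u = e^(−0.05)·[0.6328·0.0000 + 0.3672·0.0000] = 0.0000
Node d (S = 21.52): V_d = e^(−0.05)·[0.6328·0.0000 + 0.3672·6.4795] = 2.2630
Node 0 (S = 25): V_0 = e^(−0.05)·[0.6328·0.0000 + 0.3672·2.2630] = 0.7904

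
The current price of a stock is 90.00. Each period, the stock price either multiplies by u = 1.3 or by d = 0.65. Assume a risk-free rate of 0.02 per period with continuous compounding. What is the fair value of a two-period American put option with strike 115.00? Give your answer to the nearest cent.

Risk-neutral probability p = (e^0.02 − 0.65)/(1.3 − 0.65) = 0.3702/0.6500 = 0.5695
Terminal stock prices: S_uu = 152.1, S_ud = 76.05, S_dd = 38.03
Terminal payoffs (K − S): max(-37.1, 0) = 0, max(38.95, 0) = 38.95, max(76.97, 0) = 76.97
Node u (S = 117): continuation = e^(−0.02)·[0.5695·0.0000 + 0.4305·38.9500] = 16.4344; exercise value = 0.0000 ≤ continuation, so V_u = 16.4344
Node d (S = 58.5): continuation = e^(−0.02)·[0.5695·38.9500 + 0.4305·76.9750] = 54.2228; exercise value = 56.5000 > continuation, so V_d = 56.5000 (exercise)
Node 0 (S = 90): continuation = e^(−0.02)·[0.5695·16.4344 + 0.4305·56.5000] = 33.0141; exercise value = 25.0000 ≤ continuation, so V_0 = 33.0141

33.01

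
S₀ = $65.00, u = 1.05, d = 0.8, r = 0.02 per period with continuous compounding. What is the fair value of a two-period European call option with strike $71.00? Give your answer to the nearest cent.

Risk-neutral probability p = (e^0.02 − 0.8)/(1.05 − 0.8) = 0.2202/0.2500 = 0.8808
Terminal stock prices: S_uu = 71.66, S_ud = 54.6, S_dd = 41.6
Terminal payoffs (S − K): max(0.6625, 0) = 0.6625, max(-16.4, 0) = 0, max(-29.4, 0) = 0
Node u (S = 68.25): V_u = e^(−0.02)·[0.8808·0.6625 + 0.1192·0.0000] = 0.5720
Node d (S = 52): V_d = e^(−0.02)·[0.8808·0.0000 + 0.1192·0.0000] = 0.0000
Node 0 (S = 65): V_0 = e^(−0.02)·[0.8808·0.5720 + 0.1192·0.0000] = 0.4938

$0.49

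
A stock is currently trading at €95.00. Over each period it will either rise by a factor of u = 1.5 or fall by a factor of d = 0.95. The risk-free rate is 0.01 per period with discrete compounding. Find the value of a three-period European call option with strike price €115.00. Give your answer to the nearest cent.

€6.41

Risk-neutral probability p = (1 + 0.01 − 0.95)/(1.5 − 0.95) = 0.0600/0.5500 = 0.1091
Terminal stock prices: S_uuu = 320.6, S_uud = 203.1, S_udd = 128.6, S_ddd = 81.45
Terminal payoffs (S − K): max(205.6, 0) = 205.6, max(88.06, 0) = 88.06, max(13.61, 0) = 13.61, max(-33.55, 0) = 0
Node uu (S = 213.8): V_uu = 1/1.01·[0.1091·205.6250 + 0.8909·88.0625] = 99.8886
Node ud (S = 135.4): V_ud = 1/1.01·[0.1091·88.0625 + 0.8909·13.6062] = 21.5136
Node dd (S = 85.74): V_dd = 1/1.01·[0.1091·13.6062 + 0.8909·0.0000] = 1.4696
Node u (S = 142.5): V_u = 1/1.01·[0.1091·99.8886 + 0.8909·21.5136] = 29.7660
Node d (S = 90.25): V_d = 1/1.01·[0.1091·21.5136 + 0.8909·1.4696] = 3.6200
Node 0 (S = 95): V_0 = 1/1.01·[0.1091·29.7660 + 0.8909·3.6200] = 6.4082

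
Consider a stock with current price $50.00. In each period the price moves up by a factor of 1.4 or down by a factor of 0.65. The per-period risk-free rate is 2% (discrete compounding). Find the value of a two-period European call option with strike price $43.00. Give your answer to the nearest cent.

Risk-neutral probability p = (1 + 0.02 − 0.65)/(1.4 − 0.65) = 0.3700/0.7500 = 0.4933
Terminal stock prices: S_uu = 98, S_ud = 45.5, S_dd = 21.13
Terminal payoffs (S − K): max(55, 0) = 55, max(2.5, 0) = 2.5, max(-21.87, 0) = 0
Node u (S = 70): V_u = 1/1.02·[0.4933·55.0000 + 0.5067·2.5000] = 27.8431
Node d (S = 32.5): V_d = 1/1.02·[0.4933·2.5000 + 0.5067·0.0000] = 1.2092
Node 0 (S = 50): V_0 = 1/1.02·[0.4933·27.8431 + 0.5067·1.2092] = 14.0672

$14.07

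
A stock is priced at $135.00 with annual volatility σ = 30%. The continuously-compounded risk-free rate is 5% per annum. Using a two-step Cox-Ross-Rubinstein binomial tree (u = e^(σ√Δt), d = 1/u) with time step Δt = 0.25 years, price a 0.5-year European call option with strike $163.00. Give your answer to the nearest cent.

CRR parameters: u = e^(σ√Δt) = e^(0.3·√0.25) = 1.1618, d = 1/u = 0.8607
Per-period rate: rΔt = 0.05·0.25 = 0.0125, so R = e^0.0125 = 1.0126
Risk-neutral probability p = (e^0.0125 − 0.8607)/(1.1618 − 0.8607) = 0.1519/0.3011 = 0.5043
Terminal stock prices: S_uu = 182.2, S_ud = 135, S_dd = 100
Terminal payoffs (S − K): max(19.23, 0) = 19.23, max(-28, 0) = 0, max(-62.99, 0) = 0
Node u (S = 156.8): V_u = e^(−0.0125)·[0.5043·19.2309 + 0.4957·0.0000] = 9.5785
Node d (S = 116.2): V_d = e^(−0.0125)·[0.5043·0.0000 + 0.4957·0.0000] = 0.0000
Node 0 (S = 135): V_0 = e^(−0.0125)·[0.5043·9.5785 + 0.4957·0.0000] = 4.7708

$4.77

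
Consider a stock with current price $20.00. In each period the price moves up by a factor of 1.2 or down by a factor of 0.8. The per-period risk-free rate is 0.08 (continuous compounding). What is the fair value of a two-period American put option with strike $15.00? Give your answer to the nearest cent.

Risk-neutral probability p = (e^0.08 − 0.8)/(1.2 − 0.8) = 0.2833/0.4000 = 0.7082
Terminal stock prices: S_uu = 28.8, S_ud = 19.2, S_dd = 12.8
Terminal payoffs (K − S): max(-13.8, 0) = 0, max(-4.2, 0) = 0, max(2.2, 0) = 2.2
Node u (S = 24): continuation = e^(−0.08)·[0.7082·0.0000 + 0.2918·0.0000] = 0.0000; exercise value = 0.0000 ≤ continuation, so V_u = 0.0000
Node d (S = 16): continuation = e^(−0.08)·[0.7082·0.0000 + 0.2918·2.2000] = 0.5926; exercise value = 0.0000 ≤ continuation, so V_d = 0.5926
Node 0 (S = 20): continuation = e^(−0.08)·[0.7082·0.0000 + 0.2918·0.5926] = 0.1596; exercise value = 0.0000 ≤ continuation, so V_0 = 0.1596

$0.16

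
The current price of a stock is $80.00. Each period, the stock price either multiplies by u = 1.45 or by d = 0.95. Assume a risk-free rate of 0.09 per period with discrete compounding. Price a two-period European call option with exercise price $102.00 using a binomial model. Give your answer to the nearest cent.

Risk-neutral probability p = (1 + 0.09 − 0.95)/(1.45 − 0.95) = 0.1400/0.5000 = 0.2800
Terminal stock prices: S_uu = 168.2, S_ud = 110.2, S_dd = 72.2
Terminal payoffs (S − K): max(66.2, 0) = 66.2, max(8.2, 0) = 8.2, max(-29.8, 0) = 0
Node u (S = 116): V_u = 1/1.09·[0.2800·66.2000 + 0.7200·8.2000] = 22.4220
Node d (S = 76): V_d = 1/1.09·[0.2800·8.2000 + 0.7200·0.0000] = 2.1064
Node 0 (S = 80): V_0 = 1/1.09·[0.2800·22.4220 + 0.7200·2.1064] = 7.1512

$7.15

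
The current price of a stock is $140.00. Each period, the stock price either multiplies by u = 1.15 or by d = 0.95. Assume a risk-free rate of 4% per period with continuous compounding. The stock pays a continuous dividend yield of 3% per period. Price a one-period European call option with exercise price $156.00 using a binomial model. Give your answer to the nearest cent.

Per-period risk-free factor R = e^0.04 = 1.0408; dividend-adjusted growth = e^(0.04−0.03) = 1.0101.
Risk-neutral probability p = (1.0101 − 0.95)/(1.15 − 0.95) = 0.0601/0.2000 = 0.3003
Terminal stock prices: S_u = 161, S_d = 133
Terminal payoffs (S − K): max(5, 0) = 5, max(-23, 0) = 0
Node 0 (S = 140): V_0 = e^(−0.04)·[0.3003·5.0000 + 0.6997·0.0000] = 1.4424

$1.44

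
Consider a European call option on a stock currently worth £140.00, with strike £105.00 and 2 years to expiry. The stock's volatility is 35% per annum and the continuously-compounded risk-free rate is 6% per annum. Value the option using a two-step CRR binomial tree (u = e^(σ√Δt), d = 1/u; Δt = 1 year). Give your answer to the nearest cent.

CRR parameters: u = e^(σ√Δt) = e^(0.35·√1) = 1.4191, d = 1/u = 0.7047
Per-period rate: rΔt = 0.06·1 = 0.06, so R = e^0.06 = 1.0618
Risk-neutral probability p = (e^0.06 − 0.7047)/(1.4191 − 0.7047) = 0.3571/0.7144 = 0.4999
Terminal stock prices: S_uu = 281.9, S_ud = 140, S_dd = 69.52
Terminal payoffs (S − K): max(176.9, 0) = 176.9, max(35, 0) = 35, max(-35.48, 0) = 0
Node u (S = 198.7): V_u = e^(−0.06)·[0.4999·176.9254 + 0.5001·35.0000] = 99.7842
Node d (S = 98.66): V_d = e^(−0.06)·[0.4999·35.0000 + 0.5001·0.0000] = 16.4790
Node 0 (S = 140): V_0 = e^(−0.06)·[0.4999·99.7842 + 0.5001·16.4790] = 54.7417

£54.74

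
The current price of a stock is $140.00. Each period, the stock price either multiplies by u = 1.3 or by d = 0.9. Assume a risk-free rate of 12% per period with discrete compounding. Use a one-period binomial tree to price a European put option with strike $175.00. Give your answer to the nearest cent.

$19.69

Risk-neutral probability p = (1 + 0.12 − 0.9)/(1.3 − 0.9) = 0.2200/0.4000 = 0.5500
Terminal stock prices: S_u = 182, S_d = 126
Terminal payoffs (K − S): max(-7, 0) = 0, max(49, 0) = 49
Node 0 (S = 140): V_0 = 1/1.12·[0.5500·0.0000 + 0.4500·49.0000] = 19.6875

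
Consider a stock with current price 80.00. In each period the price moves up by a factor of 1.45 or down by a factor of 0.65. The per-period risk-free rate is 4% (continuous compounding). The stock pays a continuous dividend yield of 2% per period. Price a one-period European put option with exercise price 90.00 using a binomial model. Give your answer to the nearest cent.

19.61

Per-period risk-free factor R = e^0.04 = 1.0408; dividend-adjusted growth = e^(0.04−0.02) = 1.0202.
Risk-neutral probability p = (1.0202 − 0.65)/(1.45 − 0.65) = 0.3702/0.8000 = 0.4628
Terminal stock prices: S_u = 116, S_d = 52
Terminal payoffs (K − S): max(-26, 0) = 0, max(38, 0) = 38
Node 0 (S = 80): V_0 = e^(−0.04)·[0.4628·0.0000 + 0.5372·38.0000] = 19.6149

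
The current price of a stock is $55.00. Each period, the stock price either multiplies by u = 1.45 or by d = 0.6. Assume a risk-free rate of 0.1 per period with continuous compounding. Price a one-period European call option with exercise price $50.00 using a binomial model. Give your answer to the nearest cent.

$16.00

Risk-neutral probability p = (e^0.1 − 0.6)/(1.45 − 0.6) = 0.5052/0.8500 = 0.5943
Terminal stock prices: S_u = 79.75, S_d = 33
Terminal payoffs (S − K): max(29.75, 0) = 29.75, max(-17, 0) = 0
Node 0 (S = 55): V_0 = e^(−0.1)·[0.5943·29.7500 + 0.4057·0.0000] = 15.9984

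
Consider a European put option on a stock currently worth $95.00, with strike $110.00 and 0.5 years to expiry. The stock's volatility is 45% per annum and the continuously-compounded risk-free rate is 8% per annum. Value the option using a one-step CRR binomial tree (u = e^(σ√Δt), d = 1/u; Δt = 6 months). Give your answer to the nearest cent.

CRR parameters: u = e^(σ√Δt) = e^(0.45·√0.5) = 1.3746, d = 1/u = 0.7275
Per-period rate: rΔt = 0.08·0.5 = 0.04, so R = e^0.04 = 1.0408
Risk-neutral probability p = (e^0.04 − 0.7275)/(1.3746 − 0.7275) = 0.3134/0.6472 = 0.4842
Terminal stock prices: S_u = 130.6, S_d = 69.11
Terminal payoffs (K − S): max(-20.59, 0) = 0, max(40.89, 0) = 40.89
Node 0 (S = 95): V_0 = e^(−0.04)·[0.4842·0.0000 + 0.5158·40.8914] = 20.2658

$20.27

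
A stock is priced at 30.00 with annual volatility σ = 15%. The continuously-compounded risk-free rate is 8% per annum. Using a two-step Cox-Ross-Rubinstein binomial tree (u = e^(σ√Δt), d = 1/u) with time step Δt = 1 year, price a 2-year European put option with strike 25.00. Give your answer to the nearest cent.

0.16

CRR parameters: u = e^(σ√Δt) = e^(0.15·√1) = 1.1618, d = 1/u = 0.8607
Per-period rate: rΔt = 0.08·1 = 0.08, so R = e^0.08 = 1.0833
Risk-neutral probability p = (e^0.08 − 0.8607)/(1.1618 − 0.8607) = 0.2226/0.3011 = 0.7392
Terminal stock prices: S_uu = 40.5, S_ud = 30, S_dd = 22.22
Terminal payoffs (K − S): max(-15.5, 0) = 0, max(-5, 0) = 0, max(2.775, 0) = 2.775
Node u (S = 34.86): V_u = e^(−0.08)·[0.7392·0.0000 + 0.2608·0.0000] = 0.0000
Node d (S = 25.82): V_d = e^(−0.08)·[0.7392·0.0000 + 0.2608·2.7755] = 0.6683
Node 0 (S = 30): V_0 = e^(−0.08)·[0.7392·0.0000 + 0.2608·0.6683] = 0.1609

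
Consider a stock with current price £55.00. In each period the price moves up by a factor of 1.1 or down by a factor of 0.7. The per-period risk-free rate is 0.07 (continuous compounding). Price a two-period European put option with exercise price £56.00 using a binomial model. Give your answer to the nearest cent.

Risk-neutral probability p = (e^0.07 − 0.7)/(1.1 − 0.7) = 0.3725/0.4000 = 0.9313
Terminal stock prices: S_uu = 66.55, S_ud = 42.35, S_dd = 26.95
Terminal payoffs (K − S): max(-10.55, 0) = 0, max(13.65, 0) = 13.65, max(29.05, 0) = 29.05
Node u (S = 60.5): V_u = e^(−0.07)·[0.9313·0.0000 + 0.0687·13.6500] = 0.8747
Node d (S = 38.5): V_d = e^(−0.07)·[0.9313·13.6500 + 0.0687·29.0500] = 13.7141
Node 0 (S = 55): V_0 = e^(−0.07)·[0.9313·0.8747 + 0.0687·13.7141] = 1.6384

£1.64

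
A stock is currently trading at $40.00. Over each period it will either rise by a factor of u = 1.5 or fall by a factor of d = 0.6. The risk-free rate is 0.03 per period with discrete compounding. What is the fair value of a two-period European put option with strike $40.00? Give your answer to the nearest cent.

$8.46

Risk-neutral probability p = (1 + 0.03 − 0.6)/(1.5 − 0.6) = 0.4300/0.9000 = 0.4778
Terminal stock prices: S_uu = 90, S_ud = 36, S_dd = 14.4
Terminal payoffs (K − S): max(-50, 0) = 0, max(4, 0) = 4, max(25.6, 0) = 25.6
Node u (S = 60): V_u = 1/1.03·[0.4778·0.0000 + 0.5222·4.0000] = 2.0280
Node d (S = 24): V_d = 1/1.03·[0.4778·4.0000 + 0.5222·25.6000] = 14.8350
Node 0 (S = 40): V_0 = 1/1.03·[0.4778·2.0280 + 0.5222·14.8350] = 8.4622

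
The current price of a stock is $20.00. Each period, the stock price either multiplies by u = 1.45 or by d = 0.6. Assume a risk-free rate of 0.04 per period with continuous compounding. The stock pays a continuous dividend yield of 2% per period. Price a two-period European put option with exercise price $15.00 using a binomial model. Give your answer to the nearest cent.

$1.84

Per-period risk-free factor R = e^0.04 = 1.0408; dividend-adjusted growth = e^(0.04−0.02) = 1.0202.
Risk-neutral probability p = (1.0202 − 0.6)/(1.45 − 0.6) = 0.4202/0.8500 = 0.4944
Terminal stock prices: S_uu = 42.05, S_ud = 17.4, S_dd = 7.2
Terminal payoffs (K − S): max(-27.05, 0) = 0, max(-2.4, 0) = 0, max(7.8, 0) = 7.8
Node u (S = 29): V_u = e^(−0.04)·[0.4944·0.0000 + 0.5056·0.0000] = 0.0000
Node d (S = 12): V_d = e^(−0.04)·[0.4944·0.0000 + 0.5056·7.8000] = 3.7894
Node 0 (S = 20): V_0 = e^(−0.04)·[0.4944·0.0000 + 0.5056·3.7894] = 1.8410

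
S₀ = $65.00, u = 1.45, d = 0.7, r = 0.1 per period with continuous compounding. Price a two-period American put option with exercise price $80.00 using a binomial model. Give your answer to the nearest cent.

Risk-neutral probability p = (e^0.1 − 0.7)/(1.45 − 0.7) = 0.4052/0.7500 = 0.5402
Terminal stock prices: S_uu = 136.7, S_ud = 65.97, S_dd = 31.85
Terminal payoffs (K − S): max(-56.66, 0) = 0, max(14.03, 0) = 14.03, max(48.15, 0) = 48.15
Node u (S = 94.25): continuation = e^(−0.1)·[0.5402·0.0000 + 0.4598·14.0250] = 5.8347; exercise value = 0.0000 ≤ continuation, so V_u = 5.8347
Node d (S = 45.5): continuation = e^(−0.1)·[0.5402·14.0250 + 0.4598·48.1500] = 26.8870; exercise value = 34.5000 > continuation, so V_d = 34.5000 (exercise)
Node 0 (S = 65): continuation = e^(−0.1)·[0.5402·5.8347 + 0.4598·34.5000] = 17.2047; exercise value = 15.0000 ≤ continuation, so V_0 = 17.2047

$17.20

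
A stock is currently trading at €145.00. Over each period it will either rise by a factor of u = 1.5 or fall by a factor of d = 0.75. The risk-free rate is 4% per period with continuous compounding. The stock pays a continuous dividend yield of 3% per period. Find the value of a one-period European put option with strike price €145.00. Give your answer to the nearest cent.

€22.75

Per-period risk-free factor R = e^0.04 = 1.0408; dividend-adjusted growth = e^(0.04−0.03) = 1.0101.
Risk-neutral probability p = (1.0101 − 0.75)/(1.5 − 0.75) = 0.2601/0.7500 = 0.3467
Terminal stock prices: S_u = 217.5, S_d = 108.8
Terminal payoffs (K − S): max(-72.5, 0) = 0, max(36.25, 0) = 36.25
Node 0 (S = 145): V_0 = e^(−0.04)·[0.3467·0.0000 + 0.6533·36.2500] = 22.7524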